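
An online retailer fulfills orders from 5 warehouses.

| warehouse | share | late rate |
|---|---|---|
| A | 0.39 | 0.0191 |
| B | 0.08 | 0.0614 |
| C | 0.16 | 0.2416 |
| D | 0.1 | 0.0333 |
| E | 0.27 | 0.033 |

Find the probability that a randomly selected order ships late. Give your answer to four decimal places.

By the law of total probability,
P(L) = P(L|A)·P(A) + P(L|B)·P(B) + P(L|C)·P(C) + P(L|D)·P(D) + P(L|E)·P(E)
      = 0.0191·0.39 + 0.0614·0.08 + 0.2416·0.16 + 0.0333·0.1 + 0.033·0.27
      = 0.007449 + 0.004912 + 0.038656 + 0.00333 + 0.00891 = 0.063257

P(L) ≈ 0.0633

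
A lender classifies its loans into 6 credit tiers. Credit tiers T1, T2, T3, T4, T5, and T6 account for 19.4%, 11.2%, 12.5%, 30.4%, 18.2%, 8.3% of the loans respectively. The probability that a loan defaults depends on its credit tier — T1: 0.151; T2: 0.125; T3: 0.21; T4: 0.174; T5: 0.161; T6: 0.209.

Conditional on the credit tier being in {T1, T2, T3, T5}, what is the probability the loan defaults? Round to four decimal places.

Let S = {T1, T2, T3, T5}.
P(S) = 0.194 + 0.112 + 0.125 + 0.182 = 0.613.
P(D ∩ S) = 0.151·0.194 + 0.125·0.112 + 0.21·0.125 + 0.161·0.182 = 0.029294 + 0.014 + 0.02625 + 0.029302 = 0.098846.
P(D | S) = 0.098846 / 0.613 = 0.161250…

0.1612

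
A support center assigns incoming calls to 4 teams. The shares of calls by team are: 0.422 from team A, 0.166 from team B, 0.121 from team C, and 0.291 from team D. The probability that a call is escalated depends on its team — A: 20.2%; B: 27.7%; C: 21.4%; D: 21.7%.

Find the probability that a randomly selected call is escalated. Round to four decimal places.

By the law of total probability,
P(E) = P(E|A)·P(A) + P(E|B)·P(B) + P(E|C)·P(C) + P(E|D)·P(D)
      = 0.202·0.422 + 0.277·0.166 + 0.214·0.121 + 0.217·0.291
      = 0.085244 + 0.045982 + 0.025894 + 0.063147 = 0.220267

P(E) ≈ 0.2203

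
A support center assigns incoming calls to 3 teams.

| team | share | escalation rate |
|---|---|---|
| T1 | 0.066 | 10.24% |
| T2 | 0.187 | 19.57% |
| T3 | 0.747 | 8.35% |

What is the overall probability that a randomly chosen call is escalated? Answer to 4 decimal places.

P(E) = P(E|T1)·P(T1) + P(E|T2)·P(T2) + P(E|T3)·P(T3)
      = 0.1024·0.066 + 0.1957·0.187 + 0.0835·0.747
      = 0.0067584 + 0.0365959 + 0.0623745 = 0.1057288

0.1057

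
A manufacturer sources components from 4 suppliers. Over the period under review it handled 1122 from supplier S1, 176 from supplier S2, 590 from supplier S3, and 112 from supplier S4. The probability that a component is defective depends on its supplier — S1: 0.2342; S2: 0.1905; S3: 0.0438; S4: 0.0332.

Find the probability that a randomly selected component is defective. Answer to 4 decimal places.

0.1629

Total: 1122 + 176 + 590 + 112 = 2000.
P(S1) = 1122/2000 = 0.561. P(S2) = 176/2000 = 0.088. P(S3) = 590/2000 = 0.295. P(S4) = 112/2000 = 0.056.
Using total probability over the partition,
P(D) = P(D|S1)·P(S1) + P(D|S2)·P(S2) + P(D|S3)·P(S3) + P(D|S4)·P(S4)
      = 0.2342·0.561 + 0.1905·0.088 + 0.0438·0.295 + 0.0332·0.056
      = 0.1313862 + 0.016764 + 0.012921 + 0.0018592 = 0.1629304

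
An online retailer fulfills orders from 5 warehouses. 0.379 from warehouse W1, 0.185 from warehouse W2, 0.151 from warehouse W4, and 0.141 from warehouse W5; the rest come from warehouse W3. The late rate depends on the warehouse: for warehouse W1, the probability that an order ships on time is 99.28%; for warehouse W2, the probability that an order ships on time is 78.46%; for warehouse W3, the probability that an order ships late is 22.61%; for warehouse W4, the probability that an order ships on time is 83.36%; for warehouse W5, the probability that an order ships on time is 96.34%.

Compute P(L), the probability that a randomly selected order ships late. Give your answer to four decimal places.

0.1054

P(W3) = 1 − (0.379 + 0.185 + 0.151 + 0.141) = 0.144.
P(L|W1) = 1 − 0.9928 = 0.0072.
P(L|W2) = 1 − 0.7846 = 0.2154.
P(L|W4) = 1 − 0.8336 = 0.1664.
P(L|W5) = 1 − 0.9634 = 0.0366.
By the law of total probability,
P(L) = P(L|W1)·P(W1) + P(L|W2)·P(W2) + P(L|W3)·P(W3) + P(L|W4)·P(W4) + P(L|W5)·P(W5)
      = 0.0072·0.379 + 0.2154·0.185 + 0.2261·0.144 + 0.1664·0.151 + 0.0366·0.141
      = 0.0027288 + 0.039849 + 0.0325584 + 0.0251264 + 0.0051606 = 0.1054232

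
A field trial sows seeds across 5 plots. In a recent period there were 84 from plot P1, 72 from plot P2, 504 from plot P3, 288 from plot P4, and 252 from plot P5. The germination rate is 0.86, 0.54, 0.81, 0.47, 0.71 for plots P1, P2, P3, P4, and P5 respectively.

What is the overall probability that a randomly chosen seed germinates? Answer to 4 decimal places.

P(G) ≈ 0.6947

Total: 84 + 72 + 504 + 288 + 252 = 1200.
P(P1) = 84/1200 = 0.07. P(P2) = 72/1200 = 0.06. P(P3) = 504/1200 = 0.42. P(P4) = 288/1200 = 0.24. P(P5) = 252/1200 = 0.21.
P(G) = P(G|P1)·P(P1) + P(G|P2)·P(P2) + P(G|P3)·P(P3) + P(G|P4)·P(P4) + P(G|P5)·P(P5)
      = 0.86·0.07 + 0.54·0.06 + 0.81·0.42 + 0.47·0.24 + 0.71·0.21
      = 0.0602 + 0.0324 + 0.3402 + 0.1128 + 0.1491 = 0.6947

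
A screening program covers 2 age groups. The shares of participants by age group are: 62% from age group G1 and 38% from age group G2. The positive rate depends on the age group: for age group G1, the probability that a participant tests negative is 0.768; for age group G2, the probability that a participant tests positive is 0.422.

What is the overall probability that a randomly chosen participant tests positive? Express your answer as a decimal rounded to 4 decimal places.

P(T) ≈ 0.3042

P(T|G1) = 1 − 0.768 = 0.232.
Summing over the partition,
P(T) = P(T|G1)·P(G1) + P(T|G2)·P(G2)
      = 0.232·0.62 + 0.422·0.38
      = 0.14384 + 0.16036 = 0.3042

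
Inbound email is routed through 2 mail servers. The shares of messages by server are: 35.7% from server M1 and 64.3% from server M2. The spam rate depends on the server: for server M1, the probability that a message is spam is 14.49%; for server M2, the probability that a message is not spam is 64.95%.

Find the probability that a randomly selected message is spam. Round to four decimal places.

P(S|M2) = 1 − 0.6495 = 0.3505.
Using total probability over the partition,
P(S) = P(S|M1)·P(M1) + P(S|M2)·P(M2)
      = 0.1449·0.357 + 0.3505·0.643
      = 0.0517293 + 0.2253715 = 0.2771008

P(S) ≈ 0.2771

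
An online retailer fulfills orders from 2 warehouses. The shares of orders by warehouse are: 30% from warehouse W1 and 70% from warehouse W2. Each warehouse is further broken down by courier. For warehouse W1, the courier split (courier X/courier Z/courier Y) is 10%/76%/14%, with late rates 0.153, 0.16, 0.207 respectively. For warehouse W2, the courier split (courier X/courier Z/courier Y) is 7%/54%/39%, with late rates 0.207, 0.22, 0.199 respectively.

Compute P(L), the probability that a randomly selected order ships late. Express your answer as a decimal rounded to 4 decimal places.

P(L) ≈ 0.1974

P(L|W1) = 0.1·0.153 + 0.76·0.16 + 0.14·0.207 = 0.0153 + 0.1216 + 0.02898 = 0.16588
P(L|W2) = 0.07·0.207 + 0.54·0.22 + 0.39·0.199 = 0.01449 + 0.1188 + 0.07761 = 0.2109
Then overall,
P(L) = 0.3·0.16588 + 0.7·0.2109
      = 0.049764 + 0.14763 = 0.197394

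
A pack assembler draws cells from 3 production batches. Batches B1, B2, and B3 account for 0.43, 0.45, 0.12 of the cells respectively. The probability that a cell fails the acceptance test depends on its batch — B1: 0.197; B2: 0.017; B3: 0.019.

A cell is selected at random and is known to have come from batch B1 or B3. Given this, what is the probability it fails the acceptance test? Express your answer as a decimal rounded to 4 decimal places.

P(F|S) ≈ 0.1582

Let S = {B1, B3}.
P(S) = 0.43 + 0.12 = 0.55.
P(F ∩ S) = 0.197·0.43 + 0.019·0.12 = 0.08471 + 0.00228 = 0.08699.
P(F | S) = 0.08699 / 0.55 = 0.158164…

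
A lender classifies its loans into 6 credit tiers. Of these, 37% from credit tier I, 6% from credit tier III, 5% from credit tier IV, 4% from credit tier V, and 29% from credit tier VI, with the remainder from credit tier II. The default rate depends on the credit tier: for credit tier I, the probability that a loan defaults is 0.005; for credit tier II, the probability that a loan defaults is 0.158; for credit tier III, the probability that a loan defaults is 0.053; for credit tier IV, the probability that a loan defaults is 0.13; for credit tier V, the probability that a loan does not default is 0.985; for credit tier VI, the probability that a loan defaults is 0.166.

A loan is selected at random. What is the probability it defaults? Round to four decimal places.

P(II) = 1 − (0.37 + 0.06 + 0.05 + 0.04 + 0.29) = 0.19.
P(D|V) = 1 − 0.985 = 0.015.
By the law of total probability,
P(D) = P(D|I)·P(I) + P(D|II)·P(II) + P(D|III)·P(III) + P(D|IV)·P(IV) + P(D|V)·P(V) + P(D|VI)·P(VI)
      = 0.005·0.37 + 0.158·0.19 + 0.053·0.06 + 0.13·0.05 + 0.015·0.04 + 0.166·0.29
      = 0.00185 + 0.03002 + 0.00318 + 0.0065 + 0.0006 + 0.04814 = 0.09029

P(D) ≈ 0.0903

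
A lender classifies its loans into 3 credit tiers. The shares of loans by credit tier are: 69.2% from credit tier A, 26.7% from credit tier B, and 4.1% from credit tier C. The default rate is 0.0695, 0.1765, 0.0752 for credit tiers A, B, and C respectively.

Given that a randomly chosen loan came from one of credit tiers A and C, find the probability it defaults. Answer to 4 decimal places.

P(D|S) ≈ 0.0698

Let S = {A, C}.
P(S) = 0.692 + 0.041 = 0.733.
P(D ∩ S) = 0.0695·0.692 + 0.0752·0.041 = 0.048094 + 0.0030832 = 0.0511772.
P(D | S) = 0.0511772 / 0.733 = 0.069819…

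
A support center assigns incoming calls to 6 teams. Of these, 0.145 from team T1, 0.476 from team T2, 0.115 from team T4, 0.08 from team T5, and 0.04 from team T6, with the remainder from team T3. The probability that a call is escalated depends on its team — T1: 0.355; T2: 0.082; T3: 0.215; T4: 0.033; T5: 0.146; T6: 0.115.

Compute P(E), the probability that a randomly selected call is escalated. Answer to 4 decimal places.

P(T3) = 1 − (0.145 + 0.476 + 0.115 + 0.08 + 0.04) = 0.144.
Using total probability over the partition,
P(E) = P(E|T1)·P(T1) + P(E|T2)·P(T2) + P(E|T3)·P(T3) + P(E|T4)·P(T4) + P(E|T5)·P(T5) + P(E|T6)·P(T6)
      = 0.355·0.145 + 0.082·0.476 + 0.215·0.144 + 0.033·0.115 + 0.146·0.08 + 0.115·0.04
      = 0.051475 + 0.039032 + 0.03096 + 0.003795 + 0.01168 + 0.0046 = 0.141542

0.1415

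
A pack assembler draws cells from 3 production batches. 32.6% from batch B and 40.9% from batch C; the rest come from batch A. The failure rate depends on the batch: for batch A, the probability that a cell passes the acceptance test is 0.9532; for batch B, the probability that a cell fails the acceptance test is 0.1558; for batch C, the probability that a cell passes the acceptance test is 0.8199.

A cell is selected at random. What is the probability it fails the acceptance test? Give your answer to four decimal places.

P(A) = 1 − (0.326 + 0.409) = 0.265.
P(F|A) = 1 − 0.9532 = 0.0468.
P(F|C) = 1 − 0.8199 = 0.1801.
P(F) = P(F|A)·P(A) + P(F|B)·P(B) + P(F|C)·P(C)
      = 0.0468·0.265 + 0.1558·0.326 + 0.1801·0.409
      = 0.012402 + 0.0507908 + 0.0736609 = 0.1368537

0.1369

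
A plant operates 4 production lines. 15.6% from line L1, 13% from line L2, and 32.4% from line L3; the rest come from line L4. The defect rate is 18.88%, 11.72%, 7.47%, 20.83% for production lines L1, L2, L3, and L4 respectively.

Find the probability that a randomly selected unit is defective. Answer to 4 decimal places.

P(D) ≈ 0.1501

P(L4) = 1 − (0.156 + 0.13 + 0.324) = 0.39.
P(D) = P(D|L1)·P(L1) + P(D|L2)·P(L2) + P(D|L3)·P(L3) + P(D|L4)·P(L4)
      = 0.1888·0.156 + 0.1172·0.13 + 0.0747·0.324 + 0.2083·0.39
      = 0.0294528 + 0.015236 + 0.0242028 + 0.081237 = 0.1501286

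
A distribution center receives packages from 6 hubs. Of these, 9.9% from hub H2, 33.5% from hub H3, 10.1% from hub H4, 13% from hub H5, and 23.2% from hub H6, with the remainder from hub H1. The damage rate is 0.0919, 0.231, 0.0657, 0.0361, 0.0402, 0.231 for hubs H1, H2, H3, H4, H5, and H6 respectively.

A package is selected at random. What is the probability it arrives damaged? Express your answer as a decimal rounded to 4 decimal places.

P(H1) = 1 − (0.099 + 0.335 + 0.101 + 0.13 + 0.232) = 0.103.
P(D) = P(D|H1)·P(H1) + P(D|H2)·P(H2) + P(D|H3)·P(H3) + P(D|H4)·P(H4) + P(D|H5)·P(H5) + P(D|H6)·P(H6)
      = 0.0919·0.103 + 0.231·0.099 + 0.0657·0.335 + 0.0361·0.101 + 0.0402·0.13 + 0.231·0.232
      = 0.0094657 + 0.022869 + 0.0220095 + 0.0036461 + 0.005226 + 0.053592 = 0.1168083

0.1168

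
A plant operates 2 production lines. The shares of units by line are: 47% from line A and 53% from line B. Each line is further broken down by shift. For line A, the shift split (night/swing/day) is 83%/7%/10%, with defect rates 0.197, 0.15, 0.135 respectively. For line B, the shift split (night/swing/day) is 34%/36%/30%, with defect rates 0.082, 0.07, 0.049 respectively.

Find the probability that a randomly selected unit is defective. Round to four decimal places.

P(D|A) = 0.83·0.197 + 0.07·0.15 + 0.1·0.135 = 0.16351 + 0.0105 + 0.0135 = 0.18751
P(D|B) = 0.34·0.082 + 0.36·0.07 + 0.3·0.049 = 0.02788 + 0.0252 + 0.0147 = 0.06778
By total probability over the outer partition,
P(D) = 0.47·0.18751 + 0.53·0.06778
      = 0.0881297 + 0.0359234 = 0.1240531

P(D) ≈ 0.1241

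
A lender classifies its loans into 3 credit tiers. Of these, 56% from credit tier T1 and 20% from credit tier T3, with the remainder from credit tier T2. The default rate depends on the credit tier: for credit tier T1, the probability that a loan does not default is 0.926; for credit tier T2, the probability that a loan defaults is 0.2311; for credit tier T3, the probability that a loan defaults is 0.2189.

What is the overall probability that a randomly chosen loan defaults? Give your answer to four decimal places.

0.1407

P(T2) = 1 − (0.56 + 0.2) = 0.24.
P(D|T1) = 1 − 0.926 = 0.074.
Summing over the partition,
P(D) = P(D|T1)·P(T1) + P(D|T2)·P(T2) + P(D|T3)·P(T3)
      = 0.074·0.56 + 0.2311·0.24 + 0.2189·0.2
      = 0.04144 + 0.055464 + 0.04378 = 0.140684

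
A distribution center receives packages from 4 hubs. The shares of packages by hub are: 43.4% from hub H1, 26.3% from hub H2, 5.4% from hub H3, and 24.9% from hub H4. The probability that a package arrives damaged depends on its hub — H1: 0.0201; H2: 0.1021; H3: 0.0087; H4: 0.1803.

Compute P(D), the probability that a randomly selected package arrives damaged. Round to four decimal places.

P(D) ≈ 0.0809

P(D) = P(D|H1)·P(H1) + P(D|H2)·P(H2) + P(D|H3)·P(H3) + P(D|H4)·P(H4)
      = 0.0201·0.434 + 0.1021·0.263 + 0.0087·0.054 + 0.1803·0.249
      = 0.0087234 + 0.0268523 + 0.0004698 + 0.0448947 = 0.0809402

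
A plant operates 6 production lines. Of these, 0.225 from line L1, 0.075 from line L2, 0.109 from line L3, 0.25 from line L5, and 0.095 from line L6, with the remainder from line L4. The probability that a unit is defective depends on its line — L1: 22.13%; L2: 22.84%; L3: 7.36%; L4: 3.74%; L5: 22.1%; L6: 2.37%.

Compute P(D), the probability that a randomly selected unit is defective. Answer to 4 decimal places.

P(L4) = 1 − (0.225 + 0.075 + 0.109 + 0.25 + 0.095) = 0.246.
Summing over the partition,
P(D) = P(D|L1)·P(L1) + P(D|L2)·P(L2) + P(D|L3)·P(L3) + P(D|L4)·P(L4) + P(D|L5)·P(L5) + P(D|L6)·P(L6)
      = 0.2213·0.225 + 0.2284·0.075 + 0.0736·0.109 + 0.0374·0.246 + 0.221·0.25 + 0.0237·0.095
      = 0.0497925 + 0.01713 + 0.0080224 + 0.0092004 + 0.05525 + 0.0022515 = 0.1416468

0.1416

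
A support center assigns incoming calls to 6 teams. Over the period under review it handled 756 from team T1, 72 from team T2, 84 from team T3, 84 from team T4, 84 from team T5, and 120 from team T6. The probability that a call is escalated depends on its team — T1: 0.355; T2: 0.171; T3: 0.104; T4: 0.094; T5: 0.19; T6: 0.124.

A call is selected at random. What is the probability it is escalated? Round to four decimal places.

P(E) ≈ 0.2735

Total: 756 + 72 + 84 + 84 + 84 + 120 = 1200.
P(T1) = 756/1200 = 0.63. P(T2) = 72/1200 = 0.06. P(T3) = 84/1200 = 0.07. P(T4) = 84/1200 = 0.07. P(T5) = 84/1200 = 0.07. P(T6) = 120/1200 = 0.1.
P(E) = P(E|T1)·P(T1) + P(E|T2)·P(T2) + P(E|T3)·P(T3) + P(E|T4)·P(T4) + P(E|T5)·P(T5) + P(E|T6)·P(T6)
      = 0.355·0.63 + 0.171·0.06 + 0.104·0.07 + 0.094·0.07 + 0.19·0.07 + 0.124·0.1
      = 0.22365 + 0.01026 + 0.00728 + 0.00658 + 0.0133 + 0.0124 = 0.27347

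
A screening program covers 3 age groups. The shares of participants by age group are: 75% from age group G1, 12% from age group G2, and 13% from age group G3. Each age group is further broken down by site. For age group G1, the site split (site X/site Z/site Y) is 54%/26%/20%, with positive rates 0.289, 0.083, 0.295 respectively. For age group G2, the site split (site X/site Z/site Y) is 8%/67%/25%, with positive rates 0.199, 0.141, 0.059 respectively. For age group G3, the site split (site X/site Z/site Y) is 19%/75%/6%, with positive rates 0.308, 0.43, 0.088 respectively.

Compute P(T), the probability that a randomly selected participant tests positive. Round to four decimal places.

P(T|G1) = 0.54·0.289 + 0.26·0.083 + 0.2·0.295 = 0.15606 + 0.02158 + 0.059 = 0.23664
P(T|G2) = 0.08·0.199 + 0.67·0.141 + 0.25·0.059 = 0.01592 + 0.09447 + 0.01475 = 0.12514
P(T|G3) = 0.19·0.308 + 0.75·0.43 + 0.06·0.088 = 0.05852 + 0.3225 + 0.00528 = 0.3863
Then overall,
P(T) = 0.75·0.23664 + 0.12·0.12514 + 0.13·0.3863
      = 0.17748 + 0.0150168 + 0.050219 = 0.2427158

P(T) ≈ 0.2427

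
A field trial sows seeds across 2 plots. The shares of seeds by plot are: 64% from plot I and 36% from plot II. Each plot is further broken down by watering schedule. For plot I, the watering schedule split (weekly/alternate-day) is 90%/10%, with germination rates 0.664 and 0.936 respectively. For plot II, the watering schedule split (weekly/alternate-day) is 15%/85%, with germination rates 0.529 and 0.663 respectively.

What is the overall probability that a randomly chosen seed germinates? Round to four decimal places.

P(G|I) = 0.9·0.664 + 0.1·0.936 = 0.5976 + 0.0936 = 0.6912
P(G|II) = 0.15·0.529 + 0.85·0.663 = 0.07935 + 0.56355 = 0.6429
By total probability over the outer partition,
P(G) = 0.64·0.6912 + 0.36·0.6429
      = 0.442368 + 0.231444 = 0.673812

0.6738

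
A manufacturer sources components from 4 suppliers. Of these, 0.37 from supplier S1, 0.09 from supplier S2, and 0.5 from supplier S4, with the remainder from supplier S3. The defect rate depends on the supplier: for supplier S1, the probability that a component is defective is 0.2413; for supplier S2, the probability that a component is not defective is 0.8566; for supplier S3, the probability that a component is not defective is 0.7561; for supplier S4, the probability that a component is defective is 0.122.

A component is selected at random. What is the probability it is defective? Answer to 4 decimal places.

P(D) ≈ 0.1729

P(S3) = 1 − (0.37 + 0.09 + 0.5) = 0.04.
P(D|S2) = 1 − 0.8566 = 0.1434.
P(D|S3) = 1 − 0.7561 = 0.2439.
P(D) = P(D|S1)·P(S1) + P(D|S2)·P(S2) + P(D|S3)·P(S3) + P(D|S4)·P(S4)
      = 0.2413·0.37 + 0.1434·0.09 + 0.2439·0.04 + 0.122·0.5
      = 0.089281 + 0.012906 + 0.009756 + 0.061 = 0.172943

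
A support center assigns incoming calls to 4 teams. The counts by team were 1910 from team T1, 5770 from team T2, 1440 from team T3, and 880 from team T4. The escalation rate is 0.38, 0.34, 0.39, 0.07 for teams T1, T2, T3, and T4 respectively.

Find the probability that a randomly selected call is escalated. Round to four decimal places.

0.3311

Total: 1910 + 5770 + 1440 + 880 = 10000.
P(T1) = 1910/10000 = 0.191. P(T2) = 5770/10000 = 0.577. P(T3) = 1440/10000 = 0.144. P(T4) = 880/10000 = 0.088.
P(E) = P(E|T1)·P(T1) + P(E|T2)·P(T2) + P(E|T3)·P(T3) + P(E|T4)·P(T4)
      = 0.38·0.191 + 0.34·0.577 + 0.39·0.144 + 0.07·0.088
      = 0.07258 + 0.19618 + 0.05616 + 0.00616 = 0.33108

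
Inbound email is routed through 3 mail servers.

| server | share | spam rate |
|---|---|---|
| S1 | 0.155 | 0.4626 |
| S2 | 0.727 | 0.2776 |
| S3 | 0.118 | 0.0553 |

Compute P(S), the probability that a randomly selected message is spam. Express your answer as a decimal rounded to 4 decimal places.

P(S) = P(S|S1)·P(S1) + P(S|S2)·P(S2) + P(S|S3)·P(S3)
      = 0.4626·0.155 + 0.2776·0.727 + 0.0553·0.118
      = 0.071703 + 0.2018152 + 0.0065254 = 0.2800436

0.2800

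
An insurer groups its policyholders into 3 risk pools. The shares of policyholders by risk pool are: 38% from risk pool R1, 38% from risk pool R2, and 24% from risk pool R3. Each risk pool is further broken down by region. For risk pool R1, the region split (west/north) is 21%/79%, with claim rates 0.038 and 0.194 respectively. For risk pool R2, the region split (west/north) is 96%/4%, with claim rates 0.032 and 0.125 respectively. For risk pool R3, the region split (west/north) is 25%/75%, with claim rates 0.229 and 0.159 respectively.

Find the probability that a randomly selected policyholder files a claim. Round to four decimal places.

P(C) ≈ 0.1172

P(C|R1) = 0.21·0.038 + 0.79·0.194 = 0.00798 + 0.15326 = 0.16124
P(C|R2) = 0.96·0.032 + 0.04·0.125 = 0.03072 + 0.005 = 0.03572
P(C|R3) = 0.25·0.229 + 0.75·0.159 = 0.05725 + 0.11925 = 0.1765
Then overall,
P(C) = 0.38·0.16124 + 0.38·0.03572 + 0.24·0.1765
      = 0.0612712 + 0.0135736 + 0.04236 = 0.1172048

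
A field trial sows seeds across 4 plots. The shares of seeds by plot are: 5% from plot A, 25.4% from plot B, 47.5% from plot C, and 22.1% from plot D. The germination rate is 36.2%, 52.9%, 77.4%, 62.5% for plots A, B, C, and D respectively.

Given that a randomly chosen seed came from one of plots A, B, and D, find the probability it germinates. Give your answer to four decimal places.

Let S = {A, B, D}.
P(S) = 0.05 + 0.254 + 0.221 = 0.525.
P(G ∩ S) = 0.362·0.05 + 0.529·0.254 + 0.625·0.221 = 0.0181 + 0.134366 + 0.138125 = 0.290591.
P(G | S) = 0.290591 / 0.525 = 0.553507…

P(G|S) ≈ 0.5535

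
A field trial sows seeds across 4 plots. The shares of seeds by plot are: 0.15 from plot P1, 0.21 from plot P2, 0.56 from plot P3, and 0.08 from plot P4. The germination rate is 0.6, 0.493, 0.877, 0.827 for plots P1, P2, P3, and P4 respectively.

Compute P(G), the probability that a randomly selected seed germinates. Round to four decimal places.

By the law of total probability,
P(G) = P(G|P1)·P(P1) + P(G|P2)·P(P2) + P(G|P3)·P(P3) + P(G|P4)·P(P4)
      = 0.6·0.15 + 0.493·0.21 + 0.877·0.56 + 0.827·0.08
      = 0.09 + 0.10353 + 0.49112 + 0.06616 = 0.75081

0.7508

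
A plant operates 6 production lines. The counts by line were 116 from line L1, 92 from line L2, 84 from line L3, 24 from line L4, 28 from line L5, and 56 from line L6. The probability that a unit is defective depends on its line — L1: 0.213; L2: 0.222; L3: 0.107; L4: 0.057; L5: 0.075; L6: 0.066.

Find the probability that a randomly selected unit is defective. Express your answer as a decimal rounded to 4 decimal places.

P(D) ≈ 0.1532

Total: 116 + 92 + 84 + 24 + 28 + 56 = 400.
P(L1) = 116/400 = 0.29. P(L2) = 92/400 = 0.23. P(L3) = 84/400 = 0.21. P(L4) = 24/400 = 0.06. P(L5) = 28/400 = 0.07. P(L6) = 56/400 = 0.14.
P(D) = P(D|L1)·P(L1) + P(D|L2)·P(L2) + P(D|L3)·P(L3) + P(D|L4)·P(L4) + P(D|L5)·P(L5) + P(D|L6)·P(L6)
      = 0.213·0.29 + 0.222·0.23 + 0.107·0.21 + 0.057·0.06 + 0.075·0.07 + 0.066·0.14
      = 0.06177 + 0.05106 + 0.02247 + 0.00342 + 0.00525 + 0.00924 = 0.15321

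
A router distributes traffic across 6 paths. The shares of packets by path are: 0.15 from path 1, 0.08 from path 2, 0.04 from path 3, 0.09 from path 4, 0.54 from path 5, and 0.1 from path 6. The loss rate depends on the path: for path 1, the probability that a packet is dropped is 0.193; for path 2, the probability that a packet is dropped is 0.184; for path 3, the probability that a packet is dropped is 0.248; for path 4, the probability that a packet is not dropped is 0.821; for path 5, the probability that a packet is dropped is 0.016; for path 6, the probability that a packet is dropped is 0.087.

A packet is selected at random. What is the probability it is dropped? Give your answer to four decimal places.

P(L|4) = 1 − 0.821 = 0.179.
P(L) = P(L|1)·P(1) + P(L|2)·P(2) + P(L|3)·P(3) + P(L|4)·P(4) + P(L|5)·P(5) + P(L|6)·P(6)
      = 0.193·0.15 + 0.184·0.08 + 0.248·0.04 + 0.179·0.09 + 0.016·0.54 + 0.087·0.1
      = 0.02895 + 0.01472 + 0.00992 + 0.01611 + 0.00864 + 0.0087 = 0.08704

P(L) ≈ 0.0870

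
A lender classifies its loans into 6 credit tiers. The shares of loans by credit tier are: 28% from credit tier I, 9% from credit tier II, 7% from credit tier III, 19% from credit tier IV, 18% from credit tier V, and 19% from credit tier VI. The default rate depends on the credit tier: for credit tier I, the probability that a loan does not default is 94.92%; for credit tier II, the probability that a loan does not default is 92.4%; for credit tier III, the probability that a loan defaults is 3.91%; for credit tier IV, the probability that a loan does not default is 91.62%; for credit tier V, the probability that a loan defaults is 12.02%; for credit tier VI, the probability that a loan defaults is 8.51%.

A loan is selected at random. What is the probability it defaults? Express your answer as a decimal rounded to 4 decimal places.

P(D|I) = 1 − 0.9492 = 0.0508.
P(D|II) = 1 − 0.924 = 0.076.
P(D|IV) = 1 − 0.9162 = 0.0838.
P(D) = P(D|I)·P(I) + P(D|II)·P(II) + P(D|III)·P(III) + P(D|IV)·P(IV) + P(D|V)·P(V) + P(D|VI)·P(VI)
      = 0.0508·0.28 + 0.076·0.09 + 0.0391·0.07 + 0.0838·0.19 + 0.1202·0.18 + 0.0851·0.19
      = 0.014224 + 0.00684 + 0.002737 + 0.015922 + 0.021636 + 0.016169 = 0.077528

P(D) ≈ 0.0775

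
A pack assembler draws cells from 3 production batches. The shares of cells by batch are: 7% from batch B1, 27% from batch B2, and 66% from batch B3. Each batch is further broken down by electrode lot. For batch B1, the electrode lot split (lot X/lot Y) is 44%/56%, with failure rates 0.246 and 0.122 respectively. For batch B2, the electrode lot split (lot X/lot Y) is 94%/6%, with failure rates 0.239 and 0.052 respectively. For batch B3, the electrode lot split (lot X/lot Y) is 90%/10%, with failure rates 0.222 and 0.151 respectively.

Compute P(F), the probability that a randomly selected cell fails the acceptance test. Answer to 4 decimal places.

P(F|B1) = 0.44·0.246 + 0.56·0.122 = 0.10824 + 0.06832 = 0.17656
P(F|B2) = 0.94·0.239 + 0.06·0.052 = 0.22466 + 0.00312 = 0.22778
P(F|B3) = 0.9·0.222 + 0.1·0.151 = 0.1998 + 0.0151 = 0.2149
By total probability over the outer partition,
P(F) = 0.07·0.17656 + 0.27·0.22778 + 0.66·0.2149
      = 0.0123592 + 0.0615006 + 0.141834 = 0.2156938

0.2157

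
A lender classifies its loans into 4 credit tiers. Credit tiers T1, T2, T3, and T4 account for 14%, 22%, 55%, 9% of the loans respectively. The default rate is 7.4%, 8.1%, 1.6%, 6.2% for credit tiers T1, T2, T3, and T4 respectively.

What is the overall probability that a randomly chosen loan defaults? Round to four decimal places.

0.0426

P(D) = P(D|T1)·P(T1) + P(D|T2)·P(T2) + P(D|T3)·P(T3) + P(D|T4)·P(T4)
      = 0.074·0.14 + 0.081·0.22 + 0.016·0.55 + 0.062·0.09
      = 0.01036 + 0.01782 + 0.0088 + 0.00558 = 0.04256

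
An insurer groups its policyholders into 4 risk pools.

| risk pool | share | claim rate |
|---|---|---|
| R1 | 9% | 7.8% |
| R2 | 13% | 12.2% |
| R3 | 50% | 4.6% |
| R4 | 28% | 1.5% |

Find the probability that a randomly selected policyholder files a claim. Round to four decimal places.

Using total probability over the partition,
P(C) = P(C|R1)·P(R1) + P(C|R2)·P(R2) + P(C|R3)·P(R3) + P(C|R4)·P(R4)
      = 0.078·0.09 + 0.122·0.13 + 0.046·0.5 + 0.015·0.28
      = 0.00702 + 0.01586 + 0.023 + 0.0042 = 0.05008

0.0501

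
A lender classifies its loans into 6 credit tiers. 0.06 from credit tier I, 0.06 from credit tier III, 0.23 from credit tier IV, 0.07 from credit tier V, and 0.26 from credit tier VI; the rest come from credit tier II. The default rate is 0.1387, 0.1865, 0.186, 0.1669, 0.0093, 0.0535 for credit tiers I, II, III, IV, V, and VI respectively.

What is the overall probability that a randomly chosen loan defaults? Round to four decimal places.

P(II) = 1 − (0.06 + 0.06 + 0.23 + 0.07 + 0.26) = 0.32.
P(D) = P(D|I)·P(I) + P(D|II)·P(II) + P(D|III)·P(III) + P(D|IV)·P(IV) + P(D|V)·P(V) + P(D|VI)·P(VI)
      = 0.1387·0.06 + 0.1865·0.32 + 0.186·0.06 + 0.1669·0.23 + 0.0093·0.07 + 0.0535·0.26
      = 0.008322 + 0.05968 + 0.01116 + 0.038387 + 0.000651 + 0.01391 = 0.13211

0.1321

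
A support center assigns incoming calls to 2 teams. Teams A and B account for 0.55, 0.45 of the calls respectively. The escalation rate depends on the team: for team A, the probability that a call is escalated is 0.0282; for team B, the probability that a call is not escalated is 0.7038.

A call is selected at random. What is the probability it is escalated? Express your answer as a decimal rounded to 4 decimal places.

0.1488

P(E|B) = 1 − 0.7038 = 0.2962.
P(E) = P(E|A)·P(A) + P(E|B)·P(B)
      = 0.0282·0.55 + 0.2962·0.45
      = 0.01551 + 0.13329 = 0.1488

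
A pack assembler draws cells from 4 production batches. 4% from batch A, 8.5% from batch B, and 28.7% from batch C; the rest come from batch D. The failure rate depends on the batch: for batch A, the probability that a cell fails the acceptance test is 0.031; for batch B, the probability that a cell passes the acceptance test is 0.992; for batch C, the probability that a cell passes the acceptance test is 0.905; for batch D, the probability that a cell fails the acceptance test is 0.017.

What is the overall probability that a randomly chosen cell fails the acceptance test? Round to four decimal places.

0.0392

P(D) = 1 − (0.04 + 0.085 + 0.287) = 0.588.
P(F|B) = 1 − 0.992 = 0.008.
P(F|C) = 1 − 0.905 = 0.095.
P(F) = P(F|A)·P(A) + P(F|B)·P(B) + P(F|C)·P(C) + P(F|D)·P(D)
      = 0.031·0.04 + 0.008·0.085 + 0.095·0.287 + 0.017·0.588
      = 0.00124 + 0.00068 + 0.027265 + 0.009996 = 0.039181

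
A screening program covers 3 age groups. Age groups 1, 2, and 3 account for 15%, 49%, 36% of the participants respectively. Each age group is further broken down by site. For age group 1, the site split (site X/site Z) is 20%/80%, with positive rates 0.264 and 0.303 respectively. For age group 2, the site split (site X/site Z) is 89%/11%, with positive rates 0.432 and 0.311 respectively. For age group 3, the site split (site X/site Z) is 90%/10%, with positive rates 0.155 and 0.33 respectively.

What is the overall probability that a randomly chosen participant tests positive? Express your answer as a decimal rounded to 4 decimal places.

P(T|1) = 0.2·0.264 + 0.8·0.303 = 0.0528 + 0.2424 = 0.2952
P(T|2) = 0.89·0.432 + 0.11·0.311 = 0.38448 + 0.03421 = 0.41869
P(T|3) = 0.9·0.155 + 0.1·0.33 = 0.1395 + 0.033 = 0.1725
By total probability over the outer partition,
P(T) = 0.15·0.2952 + 0.49·0.41869 + 0.36·0.1725
      = 0.04428 + 0.2051581 + 0.0621 = 0.3115381

P(T) ≈ 0.3115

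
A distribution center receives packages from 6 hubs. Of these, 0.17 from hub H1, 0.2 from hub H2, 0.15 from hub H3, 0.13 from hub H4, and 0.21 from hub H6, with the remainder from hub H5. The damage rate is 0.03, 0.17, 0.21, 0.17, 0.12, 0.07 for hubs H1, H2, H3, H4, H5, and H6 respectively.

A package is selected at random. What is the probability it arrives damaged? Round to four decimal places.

P(H5) = 1 − (0.17 + 0.2 + 0.15 + 0.13 + 0.21) = 0.14.
Summing over the partition,
P(D) = P(D|H1)·P(H1) + P(D|H2)·P(H2) + P(D|H3)·P(H3) + P(D|H4)·P(H4) + P(D|H5)·P(H5) + P(D|H6)·P(H6)
      = 0.03·0.17 + 0.17·0.2 + 0.21·0.15 + 0.17·0.13 + 0.12·0.14 + 0.07·0.21
      = 0.0051 + 0.034 + 0.0315 + 0.0221 + 0.0168 + 0.0147 = 0.1242

P(D) ≈ 0.1242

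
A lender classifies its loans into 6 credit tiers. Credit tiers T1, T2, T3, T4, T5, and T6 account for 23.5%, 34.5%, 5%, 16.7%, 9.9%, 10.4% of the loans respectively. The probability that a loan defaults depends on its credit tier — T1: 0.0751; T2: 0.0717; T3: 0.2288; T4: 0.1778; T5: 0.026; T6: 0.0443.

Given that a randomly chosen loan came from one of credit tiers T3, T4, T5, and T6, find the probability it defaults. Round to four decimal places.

Let S = {T3, T4, T5, T6}.
P(S) = 0.05 + 0.167 + 0.099 + 0.104 = 0.42.
P(D ∩ S) = 0.2288·0.05 + 0.1778·0.167 + 0.026·0.099 + 0.0443·0.104 = 0.01144 + 0.0296926 + 0.002574 + 0.0046072 = 0.0483138.
P(D | S) = 0.0483138 / 0.42 = 0.115033…

P(D|S) ≈ 0.1150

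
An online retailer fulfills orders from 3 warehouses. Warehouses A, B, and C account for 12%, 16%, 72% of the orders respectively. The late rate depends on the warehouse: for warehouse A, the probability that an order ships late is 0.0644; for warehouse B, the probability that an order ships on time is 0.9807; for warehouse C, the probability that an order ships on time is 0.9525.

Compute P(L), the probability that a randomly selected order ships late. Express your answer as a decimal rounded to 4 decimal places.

P(L) ≈ 0.0450

P(L|B) = 1 − 0.9807 = 0.0193.
P(L|C) = 1 − 0.9525 = 0.0475.
By the law of total probability,
P(L) = P(L|A)·P(A) + P(L|B)·P(B) + P(L|C)·P(C)
      = 0.0644·0.12 + 0.0193·0.16 + 0.0475·0.72
      = 0.007728 + 0.003088 + 0.0342 = 0.045016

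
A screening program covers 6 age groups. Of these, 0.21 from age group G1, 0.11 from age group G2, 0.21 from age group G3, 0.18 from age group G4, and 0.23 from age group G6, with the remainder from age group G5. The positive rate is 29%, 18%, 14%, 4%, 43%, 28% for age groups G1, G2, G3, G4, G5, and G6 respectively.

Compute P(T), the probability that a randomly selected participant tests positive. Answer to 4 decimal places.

0.2075

P(G5) = 1 − (0.21 + 0.11 + 0.21 + 0.18 + 0.23) = 0.06.
Summing over the partition,
P(T) = P(T|G1)·P(G1) + P(T|G2)·P(G2) + P(T|G3)·P(G3) + P(T|G4)·P(G4) + P(T|G5)·P(G5) + P(T|G6)·P(G6)
      = 0.29·0.21 + 0.18·0.11 + 0.14·0.21 + 0.04·0.18 + 0.43·0.06 + 0.28·0.23
      = 0.0609 + 0.0198 + 0.0294 + 0.0072 + 0.0258 + 0.0644 = 0.2075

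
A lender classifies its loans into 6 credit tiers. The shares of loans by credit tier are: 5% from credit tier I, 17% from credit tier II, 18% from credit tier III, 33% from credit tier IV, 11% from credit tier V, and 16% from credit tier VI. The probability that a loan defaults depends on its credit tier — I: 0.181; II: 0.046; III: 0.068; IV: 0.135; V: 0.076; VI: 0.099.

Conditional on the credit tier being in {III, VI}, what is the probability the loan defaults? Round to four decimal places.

P(D|S) ≈ 0.0826

Let S = {III, VI}.
P(S) = 0.18 + 0.16 = 0.34.
P(D ∩ S) = 0.068·0.18 + 0.099·0.16 = 0.01224 + 0.01584 = 0.02808.
P(D | S) = 0.02808 / 0.34 = 0.082588…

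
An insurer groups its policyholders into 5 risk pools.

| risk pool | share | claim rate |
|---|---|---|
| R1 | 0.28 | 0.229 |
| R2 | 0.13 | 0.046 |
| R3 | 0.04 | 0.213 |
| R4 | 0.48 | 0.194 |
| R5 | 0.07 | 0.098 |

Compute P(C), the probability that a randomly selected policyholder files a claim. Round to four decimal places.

P(C) ≈ 0.1786

P(C) = P(C|R1)·P(R1) + P(C|R2)·P(R2) + P(C|R3)·P(R3) + P(C|R4)·P(R4) + P(C|R5)·P(R5)
      = 0.229·0.28 + 0.046·0.13 + 0.213·0.04 + 0.194·0.48 + 0.098·0.07
      = 0.06412 + 0.00598 + 0.00852 + 0.09312 + 0.00686 = 0.1786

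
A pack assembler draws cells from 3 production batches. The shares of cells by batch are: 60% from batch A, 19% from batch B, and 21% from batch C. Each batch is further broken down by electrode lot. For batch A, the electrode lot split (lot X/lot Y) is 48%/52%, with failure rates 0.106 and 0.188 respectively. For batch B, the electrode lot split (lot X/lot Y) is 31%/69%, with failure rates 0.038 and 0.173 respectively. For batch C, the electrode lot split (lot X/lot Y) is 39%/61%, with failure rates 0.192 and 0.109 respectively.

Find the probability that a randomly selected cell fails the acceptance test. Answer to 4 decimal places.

P(F) ≈ 0.1438

P(F|A) = 0.48·0.106 + 0.52·0.188 = 0.05088 + 0.09776 = 0.14864
P(F|B) = 0.31·0.038 + 0.69·0.173 = 0.01178 + 0.11937 = 0.13115
P(F|C) = 0.39·0.192 + 0.61·0.109 = 0.07488 + 0.06649 = 0.14137
Then overall,
P(F) = 0.6·0.14864 + 0.19·0.13115 + 0.21·0.14137
      = 0.089184 + 0.0249185 + 0.0296877 = 0.1437902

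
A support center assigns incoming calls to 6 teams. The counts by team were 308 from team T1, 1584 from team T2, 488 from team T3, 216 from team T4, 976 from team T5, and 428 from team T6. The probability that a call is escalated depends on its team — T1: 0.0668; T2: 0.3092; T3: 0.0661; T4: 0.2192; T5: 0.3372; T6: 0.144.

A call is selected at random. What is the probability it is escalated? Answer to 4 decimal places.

Total: 308 + 1584 + 488 + 216 + 976 + 428 = 4000.
P(T1) = 308/4000 = 0.077. P(T2) = 1584/4000 = 0.396. P(T3) = 488/4000 = 0.122. P(T4) = 216/4000 = 0.054. P(T5) = 976/4000 = 0.244. P(T6) = 428/4000 = 0.107.
P(E) = P(E|T1)·P(T1) + P(E|T2)·P(T2) + P(E|T3)·P(T3) + P(E|T4)·P(T4) + P(E|T5)·P(T5) + P(E|T6)·P(T6)
      = 0.0668·0.077 + 0.3092·0.396 + 0.0661·0.122 + 0.2192·0.054 + 0.3372·0.244 + 0.144·0.107
      = 0.0051436 + 0.1224432 + 0.0080642 + 0.0118368 + 0.0822768 + 0.015408 = 0.2451726

0.2452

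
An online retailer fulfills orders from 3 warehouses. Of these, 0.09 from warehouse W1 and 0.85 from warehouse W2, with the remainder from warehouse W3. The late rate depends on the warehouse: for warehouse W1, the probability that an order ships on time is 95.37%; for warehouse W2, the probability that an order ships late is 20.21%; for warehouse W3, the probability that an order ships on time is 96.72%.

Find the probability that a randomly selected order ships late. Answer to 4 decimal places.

P(L) ≈ 0.1779

P(W3) = 1 − (0.09 + 0.85) = 0.06.
P(L|W1) = 1 − 0.9537 = 0.0463.
P(L|W3) = 1 − 0.9672 = 0.0328.
P(L) = P(L|W1)·P(W1) + P(L|W2)·P(W2) + P(L|W3)·P(W3)
      = 0.0463·0.09 + 0.2021·0.85 + 0.0328·0.06
      = 0.004167 + 0.171785 + 0.001968 = 0.17792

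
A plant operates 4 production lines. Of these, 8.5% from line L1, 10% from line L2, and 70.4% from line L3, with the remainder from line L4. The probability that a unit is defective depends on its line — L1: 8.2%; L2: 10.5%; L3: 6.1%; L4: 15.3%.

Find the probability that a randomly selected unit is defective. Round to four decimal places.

P(D) ≈ 0.0774

P(L4) = 1 − (0.085 + 0.1 + 0.704) = 0.111.
P(D) = P(D|L1)·P(L1) + P(D|L2)·P(L2) + P(D|L3)·P(L3) + P(D|L4)·P(L4)
      = 0.082·0.085 + 0.105·0.1 + 0.061·0.704 + 0.153·0.111
      = 0.00697 + 0.0105 + 0.042944 + 0.016983 = 0.077397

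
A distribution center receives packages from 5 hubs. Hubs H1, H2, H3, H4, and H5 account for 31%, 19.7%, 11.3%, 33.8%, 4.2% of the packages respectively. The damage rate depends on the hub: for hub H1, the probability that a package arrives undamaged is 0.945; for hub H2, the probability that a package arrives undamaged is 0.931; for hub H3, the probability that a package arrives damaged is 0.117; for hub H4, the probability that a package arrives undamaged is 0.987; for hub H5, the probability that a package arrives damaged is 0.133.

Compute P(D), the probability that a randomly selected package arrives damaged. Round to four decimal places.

0.0538

P(D|H1) = 1 − 0.945 = 0.055.
P(D|H2) = 1 − 0.931 = 0.069.
P(D|H4) = 1 − 0.987 = 0.013.
P(D) = P(D|H1)·P(H1) + P(D|H2)·P(H2) + P(D|H3)·P(H3) + P(D|H4)·P(H4) + P(D|H5)·P(H5)
      = 0.055·0.31 + 0.069·0.197 + 0.117·0.113 + 0.013·0.338 + 0.133·0.042
      = 0.01705 + 0.013593 + 0.013221 + 0.004394 + 0.005586 = 0.053844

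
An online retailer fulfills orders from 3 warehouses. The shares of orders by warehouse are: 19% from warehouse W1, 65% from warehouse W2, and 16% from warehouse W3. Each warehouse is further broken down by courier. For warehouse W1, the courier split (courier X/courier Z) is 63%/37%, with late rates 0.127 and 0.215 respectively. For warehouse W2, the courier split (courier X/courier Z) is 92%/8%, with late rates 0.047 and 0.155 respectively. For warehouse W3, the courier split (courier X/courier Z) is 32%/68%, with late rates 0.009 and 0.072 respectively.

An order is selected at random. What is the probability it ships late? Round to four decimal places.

P(L|W1) = 0.63·0.127 + 0.37·0.215 = 0.08001 + 0.07955 = 0.15956
P(L|W2) = 0.92·0.047 + 0.08·0.155 = 0.04324 + 0.0124 = 0.05564
P(L|W3) = 0.32·0.009 + 0.68·0.072 = 0.00288 + 0.04896 = 0.05184
Then overall,
P(L) = 0.19·0.15956 + 0.65·0.05564 + 0.16·0.05184
      = 0.0303164 + 0.036166 + 0.0082944 = 0.0747768

0.0748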